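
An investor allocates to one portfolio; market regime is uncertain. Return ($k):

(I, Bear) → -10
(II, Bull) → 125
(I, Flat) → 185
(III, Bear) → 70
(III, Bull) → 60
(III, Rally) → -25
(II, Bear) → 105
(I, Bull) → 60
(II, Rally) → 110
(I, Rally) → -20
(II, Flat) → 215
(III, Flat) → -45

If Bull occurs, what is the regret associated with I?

Best payoff under Bull is 125.
Regret = 125 − 60 = 65.

65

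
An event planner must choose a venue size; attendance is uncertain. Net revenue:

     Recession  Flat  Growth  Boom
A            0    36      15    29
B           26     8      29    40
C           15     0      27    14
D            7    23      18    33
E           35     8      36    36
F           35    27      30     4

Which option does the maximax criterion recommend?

B

Row maxima: A=36, B=40, C=27, D=33, E=36, F=35
Best best-case = 40 → B.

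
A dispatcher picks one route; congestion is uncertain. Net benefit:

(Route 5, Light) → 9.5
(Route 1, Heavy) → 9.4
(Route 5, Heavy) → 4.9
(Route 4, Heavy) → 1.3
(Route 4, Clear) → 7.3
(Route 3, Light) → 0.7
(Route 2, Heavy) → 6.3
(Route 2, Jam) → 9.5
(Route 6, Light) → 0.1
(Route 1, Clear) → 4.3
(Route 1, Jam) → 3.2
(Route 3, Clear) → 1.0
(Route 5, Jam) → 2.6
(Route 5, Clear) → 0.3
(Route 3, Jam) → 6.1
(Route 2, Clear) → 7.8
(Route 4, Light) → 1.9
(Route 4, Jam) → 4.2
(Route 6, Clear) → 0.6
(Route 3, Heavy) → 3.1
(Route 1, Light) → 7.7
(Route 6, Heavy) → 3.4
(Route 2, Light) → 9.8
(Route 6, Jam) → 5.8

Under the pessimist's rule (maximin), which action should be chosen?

Row minima: Route 1=3.2, Route 2=6.3, Route 3=0.7, Route 4=1.3, Route 5=0.3, Route 6=0.1
Best worst-case = 6.3 → Route 2.

Route 2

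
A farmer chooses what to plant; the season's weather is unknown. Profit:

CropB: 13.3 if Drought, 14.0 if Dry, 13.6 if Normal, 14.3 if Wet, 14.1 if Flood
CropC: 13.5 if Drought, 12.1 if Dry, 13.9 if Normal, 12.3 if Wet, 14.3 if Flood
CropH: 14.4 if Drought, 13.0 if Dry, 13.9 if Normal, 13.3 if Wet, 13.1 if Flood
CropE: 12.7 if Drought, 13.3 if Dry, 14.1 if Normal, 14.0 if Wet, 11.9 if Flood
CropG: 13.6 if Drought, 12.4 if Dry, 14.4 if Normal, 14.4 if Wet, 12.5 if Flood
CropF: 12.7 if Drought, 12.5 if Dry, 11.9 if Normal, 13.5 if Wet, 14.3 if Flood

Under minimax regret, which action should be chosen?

CropB

Column bests: Drought=14.4, Dry=14.0, Normal=14.4, Wet=14.4, Flood=14.3.
CropB regrets: 1.1, 0.0, 0.8, 0.1, 0.2 → max 1.1
CropC regrets: 0.9, 1.9, 0.5, 2.1, 0.0 → max 2.1
CropH regrets: 0.0, 1.0, 0.5, 1.1, 1.2 → max 1.2
CropE regrets: 1.7, 0.7, 0.3, 0.4, 2.4 → max 2.4
CropG regrets: 0.8, 1.6, 0.0, 0.0, 1.8 → max 1.8
CropF regrets: 1.7, 1.5, 2.5, 0.9, 0.0 → max 2.5
Smallest max regret = 1.1 → CropB.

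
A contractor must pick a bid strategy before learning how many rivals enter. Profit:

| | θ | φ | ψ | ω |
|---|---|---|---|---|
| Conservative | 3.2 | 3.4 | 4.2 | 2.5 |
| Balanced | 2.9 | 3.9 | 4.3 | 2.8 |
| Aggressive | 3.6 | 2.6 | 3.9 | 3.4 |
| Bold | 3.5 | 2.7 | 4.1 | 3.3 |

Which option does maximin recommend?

Row minima: Conservative=2.5, Balanced=2.8, Aggressive=2.6, Bold=2.7
Best worst-case = 2.8 → Balanced.

Balanced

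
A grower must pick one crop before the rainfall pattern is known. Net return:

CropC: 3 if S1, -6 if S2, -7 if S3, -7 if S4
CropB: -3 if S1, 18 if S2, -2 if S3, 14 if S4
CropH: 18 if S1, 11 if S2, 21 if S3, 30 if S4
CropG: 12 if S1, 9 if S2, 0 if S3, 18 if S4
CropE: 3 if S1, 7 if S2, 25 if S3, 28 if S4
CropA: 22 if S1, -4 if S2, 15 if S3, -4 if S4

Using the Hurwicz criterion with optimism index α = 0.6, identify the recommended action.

CropH

CropC: 0.6·3 + 0.4·(-7) = -1
CropB: 0.6·18 + 0.4·(-3) = 9.6
CropH: 0.6·30 + 0.4·11 = 22.4
CropG: 0.6·18 + 0.4·0 = 10.8
CropE: 0.6·28 + 0.4·3 = 18
CropA: 0.6·22 + 0.4·(-4) = 11.6
Highest Hurwicz score = 22.4 → CropH.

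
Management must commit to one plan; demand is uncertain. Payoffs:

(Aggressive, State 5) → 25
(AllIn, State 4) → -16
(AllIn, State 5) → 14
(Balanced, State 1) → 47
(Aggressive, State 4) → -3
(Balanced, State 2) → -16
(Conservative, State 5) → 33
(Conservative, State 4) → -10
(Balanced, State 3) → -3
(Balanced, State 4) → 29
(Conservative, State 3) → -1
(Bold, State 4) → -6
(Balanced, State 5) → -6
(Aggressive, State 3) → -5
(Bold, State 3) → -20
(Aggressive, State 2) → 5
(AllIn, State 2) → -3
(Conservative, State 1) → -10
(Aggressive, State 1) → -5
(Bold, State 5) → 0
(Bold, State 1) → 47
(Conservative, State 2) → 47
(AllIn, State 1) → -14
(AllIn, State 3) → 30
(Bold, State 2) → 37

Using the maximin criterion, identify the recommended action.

Aggressive

Row minima: Conservative=-10, Balanced=-16, Aggressive=-5, Bold=-20, AllIn=-16
Best worst-case = -5 → Aggressive.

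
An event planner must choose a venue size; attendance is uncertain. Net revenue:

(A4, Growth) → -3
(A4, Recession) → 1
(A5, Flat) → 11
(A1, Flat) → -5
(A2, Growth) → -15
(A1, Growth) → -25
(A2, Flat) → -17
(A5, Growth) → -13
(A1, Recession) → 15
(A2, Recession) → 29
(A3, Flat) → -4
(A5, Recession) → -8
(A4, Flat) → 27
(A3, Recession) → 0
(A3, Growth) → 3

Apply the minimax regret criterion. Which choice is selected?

A4

Column bests: Recession=29, Flat=27, Growth=3.
A1 regrets: 14, 32, 28 → max 32
A2 regrets: 0, 44, 18 → max 44
A3 regrets: 29, 31, 0 → max 31
A4 regrets: 28, 0, 6 → max 28
A5 regrets: 37, 16, 16 → max 37
Smallest max regret = 28 → A4.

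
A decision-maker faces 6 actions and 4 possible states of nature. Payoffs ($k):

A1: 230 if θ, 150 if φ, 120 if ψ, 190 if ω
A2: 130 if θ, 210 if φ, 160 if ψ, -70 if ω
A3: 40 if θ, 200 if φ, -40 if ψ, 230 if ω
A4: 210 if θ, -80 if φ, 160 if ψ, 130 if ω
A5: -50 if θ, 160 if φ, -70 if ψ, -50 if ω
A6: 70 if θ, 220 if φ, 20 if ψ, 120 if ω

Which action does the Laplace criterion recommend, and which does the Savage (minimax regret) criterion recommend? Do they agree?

laplace → A1; minimax regret → A1 (agree)

Row averages: A1=172.5, A2=107.5, A3=107.5, A4=105, A5=-2.5, A6=107.5
Highest average = 172.5 → A1.
Column bests: θ=230, φ=220, ψ=160, ω=230.
A1 regrets: 0, 70, 40, 40 → max 70
A2 regrets: 100, 10, 0, 300 → max 300
A3 regrets: 190, 20, 200, 0 → max 200
A4 regrets: 20, 300, 0, 100 → max 300
A5 regrets: 280, 60, 230, 280 → max 280
A6 regrets: 160, 0, 140, 110 → max 160
Smallest max regret = 70 → A1.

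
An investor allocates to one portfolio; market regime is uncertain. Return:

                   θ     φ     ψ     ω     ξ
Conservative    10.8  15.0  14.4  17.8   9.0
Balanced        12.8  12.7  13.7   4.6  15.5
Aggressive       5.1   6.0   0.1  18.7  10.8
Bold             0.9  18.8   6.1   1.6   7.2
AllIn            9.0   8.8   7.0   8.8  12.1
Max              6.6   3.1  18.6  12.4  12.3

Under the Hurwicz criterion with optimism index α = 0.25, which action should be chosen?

Conservative

Conservative: 0.25·17.8 + 0.75·9.0 = 11.2
Balanced: 0.25·15.5 + 0.75·4.6 = 7.325
Aggressive: 0.25·18.7 + 0.75·0.1 = 4.75
Bold: 0.25·18.8 + 0.75·0.9 = 5.375
AllIn: 0.25·12.1 + 0.75·7.0 = 8.275
Max: 0.25·18.6 + 0.75·3.1 = 6.975
Highest Hurwicz score = 11.2 → Conservative.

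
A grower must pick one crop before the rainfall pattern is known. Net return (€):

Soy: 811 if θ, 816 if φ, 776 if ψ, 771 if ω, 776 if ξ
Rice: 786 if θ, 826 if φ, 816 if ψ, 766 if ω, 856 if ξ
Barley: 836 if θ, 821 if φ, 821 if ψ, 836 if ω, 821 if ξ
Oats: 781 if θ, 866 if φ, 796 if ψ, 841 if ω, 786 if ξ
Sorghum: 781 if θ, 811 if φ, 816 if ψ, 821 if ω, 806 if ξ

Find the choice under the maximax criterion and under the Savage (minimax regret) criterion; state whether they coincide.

Row maxima: Soy=816, Rice=856, Barley=836, Oats=866, Sorghum=821
Best best-case = 866 → Oats.
Column bests: θ=836, φ=866, ψ=821, ω=841, ξ=856.
Soy regrets: 25, 50, 45, 70, 80 → max 80
Rice regrets: 50, 40, 5, 75, 0 → max 75
Barley regrets: 0, 45, 0, 5, 35 → max 45
Oats regrets: 55, 0, 25, 0, 70 → max 70
Sorghum regrets: 55, 55, 5, 20, 50 → max 55
Smallest max regret = 45 → Barley.

maximax → Oats; minimax regret → Barley (disagree)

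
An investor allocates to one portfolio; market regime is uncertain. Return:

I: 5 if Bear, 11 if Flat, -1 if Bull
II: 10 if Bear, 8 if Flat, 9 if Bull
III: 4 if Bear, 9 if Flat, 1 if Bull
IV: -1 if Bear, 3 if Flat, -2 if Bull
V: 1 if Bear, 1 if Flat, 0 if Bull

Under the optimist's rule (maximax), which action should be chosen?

I

Row maxima: I=11, II=10, III=9, IV=3, V=1
Best best-case = 11 → I.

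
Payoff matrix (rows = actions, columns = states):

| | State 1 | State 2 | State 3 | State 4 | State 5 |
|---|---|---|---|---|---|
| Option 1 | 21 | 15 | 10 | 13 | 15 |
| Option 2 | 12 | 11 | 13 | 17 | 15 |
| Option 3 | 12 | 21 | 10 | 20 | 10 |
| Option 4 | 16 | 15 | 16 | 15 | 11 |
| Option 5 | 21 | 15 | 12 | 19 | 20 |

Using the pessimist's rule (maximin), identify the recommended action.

Row minima: Option 1=10, Option 2=11, Option 3=10, Option 4=11, Option 5=12
Best worst-case = 12 → Option 5.

Option 5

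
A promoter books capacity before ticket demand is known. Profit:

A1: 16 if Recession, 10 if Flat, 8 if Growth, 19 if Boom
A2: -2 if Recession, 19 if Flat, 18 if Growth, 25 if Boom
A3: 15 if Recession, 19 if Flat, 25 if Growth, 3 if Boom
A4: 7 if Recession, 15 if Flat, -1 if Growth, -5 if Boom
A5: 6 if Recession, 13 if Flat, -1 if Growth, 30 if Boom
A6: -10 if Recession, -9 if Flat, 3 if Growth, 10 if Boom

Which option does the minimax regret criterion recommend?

A1

Column bests: Recession=16, Flat=19, Growth=25, Boom=30.
A1 regrets: 0, 9, 17, 11 → max 17
A2 regrets: 18, 0, 7, 5 → max 18
A3 regrets: 1, 0, 0, 27 → max 27
A4 regrets: 9, 4, 26, 35 → max 35
A5 regrets: 10, 6, 26, 0 → max 26
A6 regrets: 26, 28, 22, 20 → max 28
Smallest max regret = 17 → A1.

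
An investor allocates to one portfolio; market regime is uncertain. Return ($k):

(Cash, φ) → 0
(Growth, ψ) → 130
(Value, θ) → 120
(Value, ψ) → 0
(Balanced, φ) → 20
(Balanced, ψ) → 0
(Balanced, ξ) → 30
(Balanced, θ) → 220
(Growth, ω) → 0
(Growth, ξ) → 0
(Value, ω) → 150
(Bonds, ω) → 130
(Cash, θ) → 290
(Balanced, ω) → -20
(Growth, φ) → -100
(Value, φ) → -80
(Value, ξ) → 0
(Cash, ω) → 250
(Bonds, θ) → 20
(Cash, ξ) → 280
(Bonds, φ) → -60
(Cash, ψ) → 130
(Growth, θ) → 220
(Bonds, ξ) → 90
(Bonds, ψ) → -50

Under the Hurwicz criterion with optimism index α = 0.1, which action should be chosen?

Bonds: 0.1·130 + 0.9·(-60) = -41
Cash: 0.1·290 + 0.9·0 = 29
Growth: 0.1·220 + 0.9·(-100) = -68
Value: 0.1·150 + 0.9·(-80) = -57
Balanced: 0.1·220 + 0.9·(-20) = 4
Highest Hurwicz score = 29 → Cash.

Cash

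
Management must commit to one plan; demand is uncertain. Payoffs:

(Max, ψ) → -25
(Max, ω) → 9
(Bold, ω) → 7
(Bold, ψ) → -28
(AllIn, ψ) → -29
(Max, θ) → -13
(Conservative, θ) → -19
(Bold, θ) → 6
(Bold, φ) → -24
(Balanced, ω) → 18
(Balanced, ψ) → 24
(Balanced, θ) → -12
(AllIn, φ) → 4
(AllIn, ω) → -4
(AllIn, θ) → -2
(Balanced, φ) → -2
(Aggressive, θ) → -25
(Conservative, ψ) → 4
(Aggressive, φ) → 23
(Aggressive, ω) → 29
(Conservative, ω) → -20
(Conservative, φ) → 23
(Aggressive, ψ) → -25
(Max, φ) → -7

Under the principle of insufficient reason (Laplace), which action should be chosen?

Row averages: Conservative=-3, Balanced=7, Aggressive=0.5, Bold=-9.75, AllIn=-7.75, Max=-9
Highest average = 7 → Balanced.

Balanced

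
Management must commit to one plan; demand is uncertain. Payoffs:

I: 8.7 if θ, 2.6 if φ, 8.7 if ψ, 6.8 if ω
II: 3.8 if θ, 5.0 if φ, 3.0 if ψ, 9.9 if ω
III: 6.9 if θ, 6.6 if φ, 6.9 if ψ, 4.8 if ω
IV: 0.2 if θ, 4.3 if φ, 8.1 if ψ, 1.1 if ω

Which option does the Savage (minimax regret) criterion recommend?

I

Column bests: θ=8.7, φ=6.6, ψ=8.7, ω=9.9.
I regrets: 0.0, 4.0, 0.0, 3.1 → max 4.0
II regrets: 4.9, 1.6, 5.7, 0.0 → max 5.7
III regrets: 1.8, 0.0, 1.8, 5.1 → max 5.1
IV regrets: 8.5, 2.3, 0.6, 8.8 → max 8.8
Smallest max regret = 4.0 → I.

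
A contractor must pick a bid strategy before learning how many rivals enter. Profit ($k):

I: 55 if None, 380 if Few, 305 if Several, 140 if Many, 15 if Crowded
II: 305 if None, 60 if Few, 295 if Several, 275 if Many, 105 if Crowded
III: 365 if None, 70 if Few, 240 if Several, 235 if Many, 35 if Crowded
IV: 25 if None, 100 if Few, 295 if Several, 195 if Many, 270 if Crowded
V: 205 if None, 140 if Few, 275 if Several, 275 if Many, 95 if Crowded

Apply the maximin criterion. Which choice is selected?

V

Row minima: I=15, II=60, III=35, IV=25, V=95
Best worst-case = 95 → V.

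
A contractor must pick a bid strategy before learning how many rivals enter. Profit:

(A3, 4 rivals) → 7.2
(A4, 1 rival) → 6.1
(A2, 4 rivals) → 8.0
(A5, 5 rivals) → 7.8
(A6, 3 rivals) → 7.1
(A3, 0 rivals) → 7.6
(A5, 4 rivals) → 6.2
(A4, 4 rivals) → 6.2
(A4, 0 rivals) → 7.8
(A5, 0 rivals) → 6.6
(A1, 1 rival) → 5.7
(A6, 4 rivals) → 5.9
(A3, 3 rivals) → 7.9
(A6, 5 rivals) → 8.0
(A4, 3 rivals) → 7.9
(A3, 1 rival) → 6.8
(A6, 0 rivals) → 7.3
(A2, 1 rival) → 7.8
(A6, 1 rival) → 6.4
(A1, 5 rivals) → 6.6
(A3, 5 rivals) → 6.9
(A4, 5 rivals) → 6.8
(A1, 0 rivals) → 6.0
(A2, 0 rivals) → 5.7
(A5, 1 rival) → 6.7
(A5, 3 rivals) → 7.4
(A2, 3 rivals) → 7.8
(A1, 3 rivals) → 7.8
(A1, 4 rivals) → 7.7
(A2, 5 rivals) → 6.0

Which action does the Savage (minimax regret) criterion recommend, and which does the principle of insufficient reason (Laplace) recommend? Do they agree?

minimax regret → A3; laplace → A3 (agree)

Column bests: 0 rivals=7.8, 1 rival=7.8, 3 rivals=7.9, 4 rivals=8.0, 5 rivals=8.0.
A1 regrets: 1.8, 2.1, 0.1, 0.3, 1.4 → max 2.1
A2 regrets: 2.1, 0.0, 0.1, 0.0, 2.0 → max 2.1
A3 regrets: 0.2, 1.0, 0.0, 0.8, 1.1 → max 1.1
A4 regrets: 0.0, 1.7, 0.0, 1.8, 1.2 → max 1.8
A5 regrets: 1.2, 1.1, 0.5, 1.8, 0.2 → max 1.8
A6 regrets: 0.5, 1.4, 0.8, 2.1, 0.0 → max 2.1
Smallest max regret = 1.1 → A3.
Row averages: A1=6.76, A2=7.06, A3=7.28, A4=6.96, A5=6.94, A6=6.94
Highest average = 7.28 → A3.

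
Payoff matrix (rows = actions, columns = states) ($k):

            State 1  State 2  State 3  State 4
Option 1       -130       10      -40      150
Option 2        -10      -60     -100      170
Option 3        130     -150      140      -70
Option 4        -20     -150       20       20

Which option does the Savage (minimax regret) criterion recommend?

Option 4

Column bests: State 1=130, State 2=10, State 3=140, State 4=170.
Option 1 regrets: 260, 0, 180, 20 → max 260
Option 2 regrets: 140, 70, 240, 0 → max 240
Option 3 regrets: 0, 160, 0, 240 → max 240
Option 4 regrets: 150, 160, 120, 150 → max 160
Smallest max regret = 160 → Option 4.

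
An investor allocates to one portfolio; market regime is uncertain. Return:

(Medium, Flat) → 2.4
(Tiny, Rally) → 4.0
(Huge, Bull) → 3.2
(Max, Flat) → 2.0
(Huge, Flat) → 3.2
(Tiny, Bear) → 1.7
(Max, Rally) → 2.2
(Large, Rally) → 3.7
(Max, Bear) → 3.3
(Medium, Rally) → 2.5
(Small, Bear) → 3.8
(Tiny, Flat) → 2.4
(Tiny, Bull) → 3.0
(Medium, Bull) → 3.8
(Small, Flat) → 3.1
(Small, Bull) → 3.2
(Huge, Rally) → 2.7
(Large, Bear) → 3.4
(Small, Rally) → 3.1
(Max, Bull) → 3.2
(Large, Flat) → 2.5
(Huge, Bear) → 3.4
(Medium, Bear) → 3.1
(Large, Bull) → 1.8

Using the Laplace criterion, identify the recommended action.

Small

Row averages: Tiny=2.775, Small=3.3, Medium=2.95, Large=2.85, Huge=3.125, Max=2.675
Highest average = 3.3 → Small.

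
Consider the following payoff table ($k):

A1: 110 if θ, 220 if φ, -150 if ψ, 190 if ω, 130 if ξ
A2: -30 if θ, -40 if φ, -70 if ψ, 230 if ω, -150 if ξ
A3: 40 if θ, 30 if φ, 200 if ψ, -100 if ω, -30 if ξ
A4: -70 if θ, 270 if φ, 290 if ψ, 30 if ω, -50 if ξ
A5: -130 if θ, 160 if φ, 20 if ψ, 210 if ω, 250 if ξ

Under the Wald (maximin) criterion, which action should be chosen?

A4

Row minima: A1=-150, A2=-150, A3=-100, A4=-70, A5=-130
Best worst-case = -70 → A4.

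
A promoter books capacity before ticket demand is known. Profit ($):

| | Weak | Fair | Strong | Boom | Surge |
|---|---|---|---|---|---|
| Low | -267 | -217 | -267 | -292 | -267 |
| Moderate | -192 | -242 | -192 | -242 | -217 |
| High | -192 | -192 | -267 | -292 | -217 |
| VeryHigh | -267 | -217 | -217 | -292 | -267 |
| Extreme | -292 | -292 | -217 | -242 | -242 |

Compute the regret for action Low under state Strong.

75

Best payoff under Strong is -192.
Regret = -192 − (-267) = 75.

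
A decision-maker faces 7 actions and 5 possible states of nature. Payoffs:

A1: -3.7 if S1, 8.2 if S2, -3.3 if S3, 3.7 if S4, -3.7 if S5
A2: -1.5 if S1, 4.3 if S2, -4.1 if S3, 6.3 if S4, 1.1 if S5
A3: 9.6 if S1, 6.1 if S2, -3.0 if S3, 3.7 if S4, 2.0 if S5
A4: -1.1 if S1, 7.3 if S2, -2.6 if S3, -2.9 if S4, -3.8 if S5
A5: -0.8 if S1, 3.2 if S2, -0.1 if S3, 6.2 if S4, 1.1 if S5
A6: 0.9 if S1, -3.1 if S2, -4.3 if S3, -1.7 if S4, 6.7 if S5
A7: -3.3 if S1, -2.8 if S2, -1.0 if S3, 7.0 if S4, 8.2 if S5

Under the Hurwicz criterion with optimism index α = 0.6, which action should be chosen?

A1: 0.6·8.2 + 0.4·(-3.7) = 3.44
A2: 0.6·6.3 + 0.4·(-4.1) = 2.14
A3: 0.6·9.6 + 0.4·(-3.0) = 4.56
A4: 0.6·7.3 + 0.4·(-3.8) = 2.86
A5: 0.6·6.2 + 0.4·(-0.8) = 3.4
A6: 0.6·6.7 + 0.4·(-4.3) = 2.3
A7: 0.6·8.2 + 0.4·(-3.3) = 3.6
Highest Hurwicz score = 4.56 → A3.

A3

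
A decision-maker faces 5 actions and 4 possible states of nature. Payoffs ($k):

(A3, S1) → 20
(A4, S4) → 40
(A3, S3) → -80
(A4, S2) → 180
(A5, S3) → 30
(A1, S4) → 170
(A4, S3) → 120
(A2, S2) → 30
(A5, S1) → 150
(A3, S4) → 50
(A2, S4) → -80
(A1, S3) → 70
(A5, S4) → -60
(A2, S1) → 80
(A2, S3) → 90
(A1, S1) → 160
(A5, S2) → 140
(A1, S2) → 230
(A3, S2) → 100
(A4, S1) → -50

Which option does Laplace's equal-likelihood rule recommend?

A1

Row averages: A1=157.5, A2=30, A3=22.5, A4=72.5, A5=65
Highest average = 157.5 → A1.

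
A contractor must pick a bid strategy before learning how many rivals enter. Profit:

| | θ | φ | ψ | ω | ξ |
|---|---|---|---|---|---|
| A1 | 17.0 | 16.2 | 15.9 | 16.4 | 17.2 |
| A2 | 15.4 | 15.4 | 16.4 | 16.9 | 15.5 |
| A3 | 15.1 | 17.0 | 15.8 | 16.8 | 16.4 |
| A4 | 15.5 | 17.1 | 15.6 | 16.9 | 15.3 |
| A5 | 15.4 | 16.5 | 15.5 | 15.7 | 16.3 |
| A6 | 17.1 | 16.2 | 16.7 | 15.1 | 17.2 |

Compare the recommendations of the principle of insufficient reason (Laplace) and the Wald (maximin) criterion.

Row averages: A1=16.54, A2=15.92, A3=16.22, A4=16.08, A5=15.88, A6=16.46
Highest average = 16.54 → A1.
Row minima: A1=15.9, A2=15.4, A3=15.1, A4=15.3, A5=15.4, A6=15.1
Best worst-case = 15.9 → A1.

laplace → A1; maximin → A1 (agree)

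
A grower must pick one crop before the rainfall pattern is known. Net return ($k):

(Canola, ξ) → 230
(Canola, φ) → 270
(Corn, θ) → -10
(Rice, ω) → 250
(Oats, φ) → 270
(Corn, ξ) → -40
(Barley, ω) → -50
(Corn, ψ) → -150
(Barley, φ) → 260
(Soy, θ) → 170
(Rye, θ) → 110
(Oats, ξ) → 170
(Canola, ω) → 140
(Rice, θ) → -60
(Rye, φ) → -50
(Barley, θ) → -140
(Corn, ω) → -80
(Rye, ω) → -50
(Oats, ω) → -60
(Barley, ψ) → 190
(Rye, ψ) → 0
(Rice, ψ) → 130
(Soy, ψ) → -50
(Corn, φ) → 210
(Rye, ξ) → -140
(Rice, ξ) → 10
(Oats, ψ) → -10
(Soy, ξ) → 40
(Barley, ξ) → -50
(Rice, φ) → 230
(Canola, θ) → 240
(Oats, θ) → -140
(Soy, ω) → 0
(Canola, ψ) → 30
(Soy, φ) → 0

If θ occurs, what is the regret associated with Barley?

Best payoff under θ is 240.
Regret = 240 − (-140) = 380.

380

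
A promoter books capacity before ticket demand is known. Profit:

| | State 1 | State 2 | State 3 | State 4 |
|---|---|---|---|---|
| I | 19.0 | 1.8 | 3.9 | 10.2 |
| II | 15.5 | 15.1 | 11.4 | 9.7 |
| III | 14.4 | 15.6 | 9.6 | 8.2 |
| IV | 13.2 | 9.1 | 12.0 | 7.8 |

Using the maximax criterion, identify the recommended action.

I

Row maxima: I=19.0, II=15.5, III=15.6, IV=13.2
Best best-case = 19.0 → I.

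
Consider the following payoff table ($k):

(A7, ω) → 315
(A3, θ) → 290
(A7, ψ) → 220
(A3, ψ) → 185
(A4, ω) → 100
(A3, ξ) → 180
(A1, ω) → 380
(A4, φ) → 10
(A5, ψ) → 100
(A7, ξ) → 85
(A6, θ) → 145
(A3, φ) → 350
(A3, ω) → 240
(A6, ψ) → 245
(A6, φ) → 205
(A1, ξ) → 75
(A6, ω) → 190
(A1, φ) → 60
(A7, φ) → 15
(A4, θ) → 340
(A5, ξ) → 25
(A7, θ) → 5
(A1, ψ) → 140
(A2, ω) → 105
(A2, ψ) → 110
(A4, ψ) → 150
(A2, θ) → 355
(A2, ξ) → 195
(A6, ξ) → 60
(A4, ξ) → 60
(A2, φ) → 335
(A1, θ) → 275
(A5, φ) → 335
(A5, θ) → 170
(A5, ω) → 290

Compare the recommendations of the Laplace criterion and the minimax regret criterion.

laplace → A3; minimax regret → A3 (agree)

Row averages: A1=186, A2=220, A3=249, A4=132, A5=184, A6=169, A7=128
Highest average = 249 → A3.
Column bests: θ=355, φ=350, ψ=245, ω=380, ξ=195.
A1 regrets: 80, 290, 105, 0, 120 → max 290
A2 regrets: 0, 15, 135, 275, 0 → max 275
A3 regrets: 65, 0, 60, 140, 15 → max 140
A4 regrets: 15, 340, 95, 280, 135 → max 340
A5 regrets: 185, 15, 145, 90, 170 → max 185
A6 regrets: 210, 145, 0, 190, 135 → max 210
A7 regrets: 350, 335, 25, 65, 110 → max 350
Smallest max regret = 140 → A3.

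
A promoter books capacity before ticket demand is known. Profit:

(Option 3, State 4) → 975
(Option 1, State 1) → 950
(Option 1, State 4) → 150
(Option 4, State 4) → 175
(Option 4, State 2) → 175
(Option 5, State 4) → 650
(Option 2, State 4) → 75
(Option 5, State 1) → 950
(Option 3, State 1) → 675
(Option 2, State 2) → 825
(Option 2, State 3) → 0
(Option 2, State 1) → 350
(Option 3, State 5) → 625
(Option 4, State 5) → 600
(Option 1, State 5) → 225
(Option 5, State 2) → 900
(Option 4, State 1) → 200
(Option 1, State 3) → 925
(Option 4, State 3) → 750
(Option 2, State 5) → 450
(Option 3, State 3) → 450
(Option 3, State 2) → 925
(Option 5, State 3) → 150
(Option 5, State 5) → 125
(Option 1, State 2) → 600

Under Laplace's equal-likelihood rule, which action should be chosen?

Option 3

Row averages: Option 1=570, Option 2=340, Option 3=730, Option 4=380, Option 5=555
Highest average = 730 → Option 3.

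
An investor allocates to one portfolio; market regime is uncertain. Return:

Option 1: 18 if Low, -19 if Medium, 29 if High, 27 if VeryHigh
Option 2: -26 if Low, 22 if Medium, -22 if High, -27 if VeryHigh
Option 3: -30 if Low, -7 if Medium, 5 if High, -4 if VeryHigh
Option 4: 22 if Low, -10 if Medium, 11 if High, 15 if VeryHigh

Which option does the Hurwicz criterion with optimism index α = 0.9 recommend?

Option 1: 0.9·29 + 0.1·(-19) = 24.2
Option 2: 0.9·22 + 0.1·(-27) = 17.1
Option 3: 0.9·5 + 0.1·(-30) = 1.5
Option 4: 0.9·22 + 0.1·(-10) = 18.8
Highest Hurwicz score = 24.2 → Option 1.

Option 1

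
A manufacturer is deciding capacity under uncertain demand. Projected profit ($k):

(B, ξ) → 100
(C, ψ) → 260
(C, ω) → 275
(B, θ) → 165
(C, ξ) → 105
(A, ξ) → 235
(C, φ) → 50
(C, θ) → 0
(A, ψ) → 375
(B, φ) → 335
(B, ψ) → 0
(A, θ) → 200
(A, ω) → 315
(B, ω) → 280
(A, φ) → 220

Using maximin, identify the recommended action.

Row minima: A=200, B=0, C=0
Best worst-case = 200 → A.

A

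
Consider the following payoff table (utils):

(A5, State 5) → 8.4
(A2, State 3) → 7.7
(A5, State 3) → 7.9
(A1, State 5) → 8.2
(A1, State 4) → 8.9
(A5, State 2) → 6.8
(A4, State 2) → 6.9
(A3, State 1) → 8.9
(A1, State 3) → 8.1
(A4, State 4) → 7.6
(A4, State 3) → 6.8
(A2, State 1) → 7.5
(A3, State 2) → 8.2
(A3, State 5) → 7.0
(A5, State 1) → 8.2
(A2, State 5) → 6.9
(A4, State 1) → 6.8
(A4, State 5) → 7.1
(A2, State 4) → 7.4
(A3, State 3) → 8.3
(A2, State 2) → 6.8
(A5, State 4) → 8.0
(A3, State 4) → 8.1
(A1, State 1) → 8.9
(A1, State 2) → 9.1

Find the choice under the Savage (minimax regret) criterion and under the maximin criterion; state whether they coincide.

Column bests: State 1=8.9, State 2=9.1, State 3=8.3, State 4=8.9, State 5=8.4.
A1 regrets: 0.0, 0.0, 0.2, 0.0, 0.2 → max 0.2
A2 regrets: 1.4, 2.3, 0.6, 1.5, 1.5 → max 2.3
A3 regrets: 0.0, 0.9, 0.0, 0.8, 1.4 → max 1.4
A4 regrets: 2.1, 2.2, 1.5, 1.3, 1.3 → max 2.2
A5 regrets: 0.7, 2.3, 0.4, 0.9, 0.0 → max 2.3
Smallest max regret = 0.2 → A1.
Row minima: A1=8.1, A2=6.8, A3=7.0, A4=6.8, A5=6.8
Best worst-case = 8.1 → A1.

minimax regret → A1; maximin → A1 (agree)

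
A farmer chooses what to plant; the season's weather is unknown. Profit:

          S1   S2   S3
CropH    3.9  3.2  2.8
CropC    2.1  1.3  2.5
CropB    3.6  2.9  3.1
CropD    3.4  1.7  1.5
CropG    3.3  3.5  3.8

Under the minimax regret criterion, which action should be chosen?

Column bests: S1=3.9, S2=3.5, S3=3.8.
CropH regrets: 0.0, 0.3, 1.0 → max 1.0
CropC regrets: 1.8, 2.2, 1.3 → max 2.2
CropB regrets: 0.3, 0.6, 0.7 → max 0.7
CropD regrets: 0.5, 1.8, 2.3 → max 2.3
CropG regrets: 0.6, 0.0, 0.0 → max 0.6
Smallest max regret = 0.6 → CropG.

CropG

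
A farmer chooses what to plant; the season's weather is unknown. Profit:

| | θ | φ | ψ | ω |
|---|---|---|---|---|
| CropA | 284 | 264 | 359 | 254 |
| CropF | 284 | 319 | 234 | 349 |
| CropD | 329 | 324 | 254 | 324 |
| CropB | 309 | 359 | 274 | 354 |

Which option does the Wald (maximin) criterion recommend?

CropB

Row minima: CropA=254, CropF=234, CropD=254, CropB=274
Best worst-case = 274 → CropB.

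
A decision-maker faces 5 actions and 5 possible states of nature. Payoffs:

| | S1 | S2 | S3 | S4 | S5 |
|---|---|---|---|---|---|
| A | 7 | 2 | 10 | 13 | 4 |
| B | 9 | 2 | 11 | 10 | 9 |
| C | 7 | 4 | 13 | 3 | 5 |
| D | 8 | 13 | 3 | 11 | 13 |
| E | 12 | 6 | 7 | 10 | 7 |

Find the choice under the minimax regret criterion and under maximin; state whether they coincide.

minimax regret → E; maximin → E (agree)

Column bests: S1=12, S2=13, S3=13, S4=13, S5=13.
A regrets: 5, 11, 3, 0, 9 → max 11
B regrets: 3, 11, 2, 3, 4 → max 11
C regrets: 5, 9, 0, 10, 8 → max 10
D regrets: 4, 0, 10, 2, 0 → max 10
E regrets: 0, 7, 6, 3, 6 → max 7
Smallest max regret = 7 → E.
Row minima: A=2, B=2, C=3, D=3, E=6
Best worst-case = 6 → E.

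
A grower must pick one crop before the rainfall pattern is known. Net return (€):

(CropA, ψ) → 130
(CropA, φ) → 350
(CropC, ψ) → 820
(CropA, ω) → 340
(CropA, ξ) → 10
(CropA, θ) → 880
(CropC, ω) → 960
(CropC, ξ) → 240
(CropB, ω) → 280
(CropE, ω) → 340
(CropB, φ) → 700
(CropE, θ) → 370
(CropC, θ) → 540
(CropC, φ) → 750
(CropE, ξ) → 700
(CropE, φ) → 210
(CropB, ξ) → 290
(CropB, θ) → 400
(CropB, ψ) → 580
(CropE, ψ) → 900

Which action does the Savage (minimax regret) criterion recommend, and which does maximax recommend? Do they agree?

Column bests: θ=880, φ=750, ψ=900, ω=960, ξ=700.
CropA regrets: 0, 400, 770, 620, 690 → max 770
CropE regrets: 510, 540, 0, 620, 0 → max 620
CropB regrets: 480, 50, 320, 680, 410 → max 680
CropC regrets: 340, 0, 80, 0, 460 → max 460
Smallest max regret = 460 → CropC.
Row maxima: CropA=880, CropE=900, CropB=700, CropC=960
Best best-case = 960 → CropC.

minimax regret → CropC; maximax → CropC (agree)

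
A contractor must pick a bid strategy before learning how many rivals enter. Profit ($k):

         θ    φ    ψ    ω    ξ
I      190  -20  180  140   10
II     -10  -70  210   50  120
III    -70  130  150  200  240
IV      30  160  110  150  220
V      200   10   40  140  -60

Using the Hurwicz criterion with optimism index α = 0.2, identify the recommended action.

I: 0.2·190 + 0.8·(-20) = 22
II: 0.2·210 + 0.8·(-70) = -14
III: 0.2·240 + 0.8·(-70) = -8
IV: 0.2·220 + 0.8·30 = 68
V: 0.2·200 + 0.8·(-60) = -8
Highest Hurwicz score = 68 → IV.

IV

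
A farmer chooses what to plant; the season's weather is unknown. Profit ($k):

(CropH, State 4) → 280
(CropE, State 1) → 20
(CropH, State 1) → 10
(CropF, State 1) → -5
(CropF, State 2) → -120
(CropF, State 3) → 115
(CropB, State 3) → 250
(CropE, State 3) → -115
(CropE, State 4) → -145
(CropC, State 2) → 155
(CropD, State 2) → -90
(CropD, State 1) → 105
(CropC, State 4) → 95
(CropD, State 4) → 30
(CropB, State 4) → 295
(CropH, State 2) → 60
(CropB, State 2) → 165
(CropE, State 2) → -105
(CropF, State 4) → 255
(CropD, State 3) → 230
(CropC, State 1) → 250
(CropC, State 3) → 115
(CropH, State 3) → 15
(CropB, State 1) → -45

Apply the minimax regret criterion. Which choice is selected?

Column bests: State 1=250, State 2=165, State 3=250, State 4=295.
CropF regrets: 255, 285, 135, 40 → max 285
CropE regrets: 230, 270, 365, 440 → max 440
CropD regrets: 145, 255, 20, 265 → max 265
CropB regrets: 295, 0, 0, 0 → max 295
CropC regrets: 0, 10, 135, 200 → max 200
CropH regrets: 240, 105, 235, 15 → max 240
Smallest max regret = 200 → CropC.

CropC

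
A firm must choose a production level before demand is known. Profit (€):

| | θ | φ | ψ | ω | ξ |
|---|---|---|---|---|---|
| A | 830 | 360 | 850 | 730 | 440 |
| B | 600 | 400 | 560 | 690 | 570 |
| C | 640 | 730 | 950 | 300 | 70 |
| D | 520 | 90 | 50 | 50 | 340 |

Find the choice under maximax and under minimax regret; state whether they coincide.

Row maxima: A=850, B=690, C=950, D=520
Best best-case = 950 → C.
Column bests: θ=830, φ=730, ψ=950, ω=730, ξ=570.
A regrets: 0, 370, 100, 0, 130 → max 370
B regrets: 230, 330, 390, 40, 0 → max 390
C regrets: 190, 0, 0, 430, 500 → max 500
D regrets: 310, 640, 900, 680, 230 → max 900
Smallest max regret = 370 → A.

maximax → C; minimax regret → A (disagree)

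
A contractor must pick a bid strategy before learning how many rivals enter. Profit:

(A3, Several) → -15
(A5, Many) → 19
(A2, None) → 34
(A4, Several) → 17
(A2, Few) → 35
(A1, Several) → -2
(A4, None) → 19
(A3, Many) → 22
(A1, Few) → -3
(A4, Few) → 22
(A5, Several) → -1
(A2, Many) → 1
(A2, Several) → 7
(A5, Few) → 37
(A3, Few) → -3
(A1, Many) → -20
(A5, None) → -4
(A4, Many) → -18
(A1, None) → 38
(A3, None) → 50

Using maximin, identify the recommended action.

Row minima: A1=-20, A2=1, A3=-15, A4=-18, A5=-4
Best worst-case = 1 → A2.

A2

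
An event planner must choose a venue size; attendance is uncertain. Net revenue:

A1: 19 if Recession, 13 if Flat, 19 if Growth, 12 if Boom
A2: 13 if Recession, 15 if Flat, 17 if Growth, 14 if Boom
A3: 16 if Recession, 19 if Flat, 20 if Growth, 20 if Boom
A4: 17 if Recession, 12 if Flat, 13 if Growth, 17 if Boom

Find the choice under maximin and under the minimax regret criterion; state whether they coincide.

Row minima: A1=12, A2=13, A3=16, A4=12
Best worst-case = 16 → A3.
Column bests: Recession=19, Flat=19, Growth=20, Boom=20.
A1 regrets: 0, 6, 1, 8 → max 8
A2 regrets: 6, 4, 3, 6 → max 6
A3 regrets: 3, 0, 0, 0 → max 3
A4 regrets: 2, 7, 7, 3 → max 7
Smallest max regret = 3 → A3.

maximin → A3; minimax regret → A3 (agree)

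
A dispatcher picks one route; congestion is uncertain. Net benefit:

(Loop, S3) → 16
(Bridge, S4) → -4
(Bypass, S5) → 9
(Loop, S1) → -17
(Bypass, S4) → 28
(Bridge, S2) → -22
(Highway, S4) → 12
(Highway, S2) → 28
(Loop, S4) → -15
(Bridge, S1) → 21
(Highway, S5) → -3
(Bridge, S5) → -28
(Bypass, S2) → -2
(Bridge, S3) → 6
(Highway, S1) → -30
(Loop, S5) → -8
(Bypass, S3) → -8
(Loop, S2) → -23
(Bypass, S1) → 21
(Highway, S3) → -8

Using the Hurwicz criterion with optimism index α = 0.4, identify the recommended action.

Bypass: 0.4·28 + 0.6·(-8) = 6.4
Highway: 0.4·28 + 0.6·(-30) = -6.8
Bridge: 0.4·21 + 0.6·(-28) = -8.4
Loop: 0.4·16 + 0.6·(-23) = -7.4
Highest Hurwicz score = 6.4 → Bypass.

Bypass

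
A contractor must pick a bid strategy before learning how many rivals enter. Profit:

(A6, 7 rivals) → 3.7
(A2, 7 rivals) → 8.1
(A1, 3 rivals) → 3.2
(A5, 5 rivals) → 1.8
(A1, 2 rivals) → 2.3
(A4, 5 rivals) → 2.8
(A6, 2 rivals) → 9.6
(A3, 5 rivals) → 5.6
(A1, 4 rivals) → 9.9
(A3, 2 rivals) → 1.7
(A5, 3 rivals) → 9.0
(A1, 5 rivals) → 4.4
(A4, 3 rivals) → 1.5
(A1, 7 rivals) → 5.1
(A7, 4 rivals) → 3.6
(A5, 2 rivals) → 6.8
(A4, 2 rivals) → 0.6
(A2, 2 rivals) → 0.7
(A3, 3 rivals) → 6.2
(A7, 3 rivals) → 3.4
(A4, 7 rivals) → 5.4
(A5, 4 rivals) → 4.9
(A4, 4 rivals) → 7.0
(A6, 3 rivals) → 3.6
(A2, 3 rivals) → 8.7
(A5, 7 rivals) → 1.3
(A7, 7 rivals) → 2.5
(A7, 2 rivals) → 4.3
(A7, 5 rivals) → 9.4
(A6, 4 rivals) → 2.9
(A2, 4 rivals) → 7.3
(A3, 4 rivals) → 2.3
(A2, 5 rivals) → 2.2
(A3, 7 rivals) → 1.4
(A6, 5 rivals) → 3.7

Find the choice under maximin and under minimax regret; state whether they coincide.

Row minima: A1=2.3, A2=0.7, A3=1.4, A4=0.6, A5=1.3, A6=2.9, A7=2.5
Best worst-case = 2.9 → A6.
Column bests: 2 rivals=9.6, 3 rivals=9.0, 4 rivals=9.9, 5 rivals=9.4, 7 rivals=8.1.
A1 regrets: 7.3, 5.8, 0.0, 5.0, 3.0 → max 7.3
A2 regrets: 8.9, 0.3, 2.6, 7.2, 0.0 → max 8.9
A3 regrets: 7.9, 2.8, 7.6, 3.8, 6.7 → max 7.9
A4 regrets: 9.0, 7.5, 2.9, 6.6, 2.7 → max 9.0
A5 regrets: 2.8, 0.0, 5.0, 7.6, 6.8 → max 7.6
A6 regrets: 0.0, 5.4, 7.0, 5.7, 4.4 → max 7.0
A7 regrets: 5.3, 5.6, 6.3, 0.0, 5.6 → max 6.3
Smallest max regret = 6.3 → A7.

maximin → A6; minimax regret → A7 (disagree)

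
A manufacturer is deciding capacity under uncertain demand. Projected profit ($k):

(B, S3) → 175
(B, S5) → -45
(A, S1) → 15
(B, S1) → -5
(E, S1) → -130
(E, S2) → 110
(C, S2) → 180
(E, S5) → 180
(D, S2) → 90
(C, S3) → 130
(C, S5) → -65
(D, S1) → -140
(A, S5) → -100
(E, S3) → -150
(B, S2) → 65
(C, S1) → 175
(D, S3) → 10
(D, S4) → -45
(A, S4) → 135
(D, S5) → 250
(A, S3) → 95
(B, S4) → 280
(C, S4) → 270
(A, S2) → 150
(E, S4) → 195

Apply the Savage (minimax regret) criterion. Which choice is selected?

B

Column bests: S1=175, S2=180, S3=175, S4=280, S5=250.
A regrets: 160, 30, 80, 145, 350 → max 350
B regrets: 180, 115, 0, 0, 295 → max 295
C regrets: 0, 0, 45, 10, 315 → max 315
D regrets: 315, 90, 165, 325, 0 → max 325
E regrets: 305, 70, 325, 85, 70 → max 325
Smallest max regret = 295 → B.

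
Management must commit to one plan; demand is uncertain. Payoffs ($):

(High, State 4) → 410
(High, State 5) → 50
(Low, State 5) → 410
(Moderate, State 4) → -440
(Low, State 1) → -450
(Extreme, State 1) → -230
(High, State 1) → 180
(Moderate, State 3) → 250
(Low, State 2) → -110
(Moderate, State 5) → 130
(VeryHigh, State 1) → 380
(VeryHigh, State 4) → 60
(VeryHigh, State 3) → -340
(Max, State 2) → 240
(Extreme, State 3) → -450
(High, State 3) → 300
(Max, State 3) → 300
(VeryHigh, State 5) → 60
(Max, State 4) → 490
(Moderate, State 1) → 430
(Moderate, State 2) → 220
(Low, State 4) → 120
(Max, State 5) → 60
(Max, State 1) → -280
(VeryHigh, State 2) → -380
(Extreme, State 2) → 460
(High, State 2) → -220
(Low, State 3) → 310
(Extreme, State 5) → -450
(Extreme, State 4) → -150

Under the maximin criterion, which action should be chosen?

Row minima: Low=-450, Moderate=-440, High=-220, VeryHigh=-380, Extreme=-450, Max=-280
Best worst-case = -220 → High.

High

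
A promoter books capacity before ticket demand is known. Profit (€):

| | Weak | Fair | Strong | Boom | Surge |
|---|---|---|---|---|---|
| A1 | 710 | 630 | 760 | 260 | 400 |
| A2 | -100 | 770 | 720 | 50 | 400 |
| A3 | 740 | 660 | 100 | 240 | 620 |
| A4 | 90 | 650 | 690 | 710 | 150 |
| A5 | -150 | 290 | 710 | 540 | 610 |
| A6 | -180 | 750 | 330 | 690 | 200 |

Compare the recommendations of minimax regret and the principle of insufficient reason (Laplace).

minimax regret → A1; laplace → A1 (agree)

Column bests: Weak=740, Fair=770, Strong=760, Boom=710, Surge=620.
A1 regrets: 30, 140, 0, 450, 220 → max 450
A2 regrets: 840, 0, 40, 660, 220 → max 840
A3 regrets: 0, 110, 660, 470, 0 → max 660
A4 regrets: 650, 120, 70, 0, 470 → max 650
A5 regrets: 890, 480, 50, 170, 10 → max 890
A6 regrets: 920, 20, 430, 20, 420 → max 920
Smallest max regret = 450 → A1.
Row averages: A1=552, A2=368, A3=472, A4=458, A5=400, A6=358
Highest average = 552 → A1.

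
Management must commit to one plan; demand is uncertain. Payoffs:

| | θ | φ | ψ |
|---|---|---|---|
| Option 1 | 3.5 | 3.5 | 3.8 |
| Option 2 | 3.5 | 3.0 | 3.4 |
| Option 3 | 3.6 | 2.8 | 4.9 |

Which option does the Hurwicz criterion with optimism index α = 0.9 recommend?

Option 1: 0.9·3.8 + 0.1·3.5 = 3.77
Option 2: 0.9·3.5 + 0.1·3.0 = 3.45
Option 3: 0.9·4.9 + 0.1·2.8 = 4.69
Highest Hurwicz score = 4.69 → Option 3.

Option 3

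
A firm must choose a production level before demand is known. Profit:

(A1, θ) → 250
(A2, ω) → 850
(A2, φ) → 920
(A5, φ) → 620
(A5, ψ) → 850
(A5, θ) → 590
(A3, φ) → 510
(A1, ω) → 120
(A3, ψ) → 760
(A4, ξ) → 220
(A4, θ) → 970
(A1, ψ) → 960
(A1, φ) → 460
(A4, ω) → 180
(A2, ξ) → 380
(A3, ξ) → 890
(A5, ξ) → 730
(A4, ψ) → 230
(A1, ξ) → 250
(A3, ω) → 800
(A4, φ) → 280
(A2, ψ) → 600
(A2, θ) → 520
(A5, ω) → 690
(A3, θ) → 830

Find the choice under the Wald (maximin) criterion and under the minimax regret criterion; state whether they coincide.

Row minima: A1=120, A2=380, A3=510, A4=180, A5=590
Best worst-case = 590 → A5.
Column bests: θ=970, φ=920, ψ=960, ω=850, ξ=890.
A1 regrets: 720, 460, 0, 730, 640 → max 730
A2 regrets: 450, 0, 360, 0, 510 → max 510
A3 regrets: 140, 410, 200, 50, 0 → max 410
A4 regrets: 0, 640, 730, 670, 670 → max 730
A5 regrets: 380, 300, 110, 160, 160 → max 380
Smallest max regret = 380 → A5.

maximin → A5; minimax regret → A5 (agree)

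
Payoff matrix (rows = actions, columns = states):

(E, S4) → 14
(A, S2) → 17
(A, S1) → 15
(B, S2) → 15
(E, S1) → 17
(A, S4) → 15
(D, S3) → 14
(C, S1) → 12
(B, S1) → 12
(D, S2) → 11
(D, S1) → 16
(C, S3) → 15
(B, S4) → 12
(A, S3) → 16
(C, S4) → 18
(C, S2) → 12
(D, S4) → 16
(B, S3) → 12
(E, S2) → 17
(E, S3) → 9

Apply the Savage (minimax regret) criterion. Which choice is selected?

A

Column bests: S1=17, S2=17, S3=16, S4=18.
A regrets: 2, 0, 0, 3 → max 3
B regrets: 5, 2, 4, 6 → max 6
C regrets: 5, 5, 1, 0 → max 5
D regrets: 1, 6, 2, 2 → max 6
E regrets: 0, 0, 7, 4 → max 7
Smallest max regret = 3 → A.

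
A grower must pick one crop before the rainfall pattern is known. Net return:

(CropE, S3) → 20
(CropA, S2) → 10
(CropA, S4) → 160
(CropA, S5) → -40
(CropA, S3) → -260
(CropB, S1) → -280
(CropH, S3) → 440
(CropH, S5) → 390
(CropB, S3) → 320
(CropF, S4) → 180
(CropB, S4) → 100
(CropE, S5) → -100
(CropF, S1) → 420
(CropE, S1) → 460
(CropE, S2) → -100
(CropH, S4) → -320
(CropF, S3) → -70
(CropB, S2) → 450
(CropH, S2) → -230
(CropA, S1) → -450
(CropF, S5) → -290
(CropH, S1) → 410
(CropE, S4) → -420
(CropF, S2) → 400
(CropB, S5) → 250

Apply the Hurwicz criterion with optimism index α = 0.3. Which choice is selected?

CropF: 0.3·420 + 0.7·(-290) = -77
CropH: 0.3·440 + 0.7·(-320) = -92
CropB: 0.3·450 + 0.7·(-280) = -61
CropE: 0.3·460 + 0.7·(-420) = -156
CropA: 0.3·160 + 0.7·(-450) = -267
Highest Hurwicz score = -61 → CropB.

CropB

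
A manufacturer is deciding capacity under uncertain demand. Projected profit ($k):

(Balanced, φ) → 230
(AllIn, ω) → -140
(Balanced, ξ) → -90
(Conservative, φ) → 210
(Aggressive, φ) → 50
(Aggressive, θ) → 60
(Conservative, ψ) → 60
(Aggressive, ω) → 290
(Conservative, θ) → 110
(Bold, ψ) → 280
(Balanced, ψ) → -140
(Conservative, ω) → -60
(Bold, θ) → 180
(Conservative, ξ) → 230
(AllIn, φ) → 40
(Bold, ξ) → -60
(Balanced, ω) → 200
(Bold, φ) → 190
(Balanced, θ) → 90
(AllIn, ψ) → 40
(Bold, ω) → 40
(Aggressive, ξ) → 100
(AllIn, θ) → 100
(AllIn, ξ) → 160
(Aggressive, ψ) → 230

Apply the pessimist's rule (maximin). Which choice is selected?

Aggressive

Row minima: Conservative=-60, Balanced=-140, Aggressive=50, Bold=-60, AllIn=-140
Best worst-case = 50 → Aggressive.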